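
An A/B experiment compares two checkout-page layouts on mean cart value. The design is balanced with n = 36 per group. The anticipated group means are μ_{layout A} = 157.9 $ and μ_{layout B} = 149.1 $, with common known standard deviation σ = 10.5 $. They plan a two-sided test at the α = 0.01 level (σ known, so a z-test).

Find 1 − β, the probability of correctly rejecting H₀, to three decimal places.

Power ≈ 0.836

Standardized effect: d = |μ_{layout A} − μ_{layout B}| / σ = |157.9 − 149.1| / 10.5 = 0.8381
Noncentrality parameter: δ = d·√(n/2) = 0.8381 × √(36/2) = 3.5557
Two-sided α = 0.01 → critical value z_{0.005} = 2.576.
Power = Φ(δ − 2.576) + Φ(−δ − 2.576) = Φ(0.980) + Φ(-6.132) = 0.8364 + 0.0000 = 0.8364.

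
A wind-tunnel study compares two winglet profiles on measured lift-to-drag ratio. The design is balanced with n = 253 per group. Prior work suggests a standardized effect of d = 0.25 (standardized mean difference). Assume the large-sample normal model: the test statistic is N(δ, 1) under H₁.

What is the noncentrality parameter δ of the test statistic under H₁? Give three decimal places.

δ = d·√(n/2) = 0.25 × √(253/2) = 2.8118

δ ≈ 2.812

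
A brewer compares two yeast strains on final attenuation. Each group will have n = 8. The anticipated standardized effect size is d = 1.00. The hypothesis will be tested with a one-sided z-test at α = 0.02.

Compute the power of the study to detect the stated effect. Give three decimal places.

Power ≈ 0.479

Noncentrality parameter: δ = d·√(n/2) = 1.00 × √(8/2) = 2.0000
Critical value for a one-sided test at α = 0.02: z_α = 2.054.
Power = Φ(δ − 2.054) = Φ(-0.054) = 0.4786.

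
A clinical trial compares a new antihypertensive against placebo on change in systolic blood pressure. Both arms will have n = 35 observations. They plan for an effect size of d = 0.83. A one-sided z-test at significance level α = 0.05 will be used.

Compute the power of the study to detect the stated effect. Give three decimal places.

Noncentrality parameter: δ = d·√(n/2) = 0.83 × √(35/2) = 3.4721
One-sided α = 0.05 → critical value z_{0.05} = 1.645.
Power = Φ(δ − 1.645) = Φ(1.827) = 0.9662.

Power ≈ 0.966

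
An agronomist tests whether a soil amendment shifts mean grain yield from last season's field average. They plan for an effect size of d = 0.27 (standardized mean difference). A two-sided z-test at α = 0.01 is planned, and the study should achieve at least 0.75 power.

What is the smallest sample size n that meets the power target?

For power 0.75 need Φ(δ − z_{0.005}) = 0.75, so δ = z_{0.005} + z_{0.25} = 2.576 + 0.674 = 3.250.
(The Φ(−δ − z_{α/2}) term is vanishingly small for δ > 0 and is dropped in the standard sample-size formula.)
δ = d·√n ⇒ n = (δ/d)² = (3.250 / 0.27)² = 144.92.
Round up to the next whole unit.

n = 145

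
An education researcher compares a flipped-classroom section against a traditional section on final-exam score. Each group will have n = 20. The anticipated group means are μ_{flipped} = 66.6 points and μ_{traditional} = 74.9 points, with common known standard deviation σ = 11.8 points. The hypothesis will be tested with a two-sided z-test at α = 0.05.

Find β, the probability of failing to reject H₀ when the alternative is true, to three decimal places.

β ≈ 0.396

Standardized effect: d = |μ_{flipped} − μ_{traditional}| / σ = |66.6 − 74.9| / 11.8 = 0.7034
Noncentrality parameter: δ = d·√(n/2) = 0.7034 × √(20/2) = 2.2243
Two-sided α = 0.05 → critical value z_{0.025} = 1.960.
Power = Φ(δ − 1.960) + Φ(−δ − 1.960) = Φ(0.264) + Φ(-4.184) = 0.6042 + 0.0000 = 0.6043.
Type II error: β = 1 − power = 1 − 0.6043 = 0.3957.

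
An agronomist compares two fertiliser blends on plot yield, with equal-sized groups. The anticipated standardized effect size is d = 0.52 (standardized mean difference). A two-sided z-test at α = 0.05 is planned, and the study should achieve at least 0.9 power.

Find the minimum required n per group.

n = 78 per group

For power 0.9 need Φ(δ − z_{0.025}) = 0.9, so δ = z_{0.025} + z_{0.10} = 1.960 + 1.282 = 3.242.
(The Φ(−δ − z_{α/2}) term is vanishingly small for δ > 0 and is dropped in the standard sample-size formula.)
δ = d·√(n/2) ⇒ n = 2(δ/d)² = 2 × (3.242 / 0.52)² = 77.72.
Rounding up, n = 78 per group.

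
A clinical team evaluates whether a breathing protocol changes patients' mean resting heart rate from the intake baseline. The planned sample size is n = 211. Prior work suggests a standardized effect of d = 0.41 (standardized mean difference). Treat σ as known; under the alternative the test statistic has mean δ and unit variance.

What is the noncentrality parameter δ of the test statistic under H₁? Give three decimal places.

δ ≈ 5.956

δ = d·√n = 0.41 × √211 = 5.9556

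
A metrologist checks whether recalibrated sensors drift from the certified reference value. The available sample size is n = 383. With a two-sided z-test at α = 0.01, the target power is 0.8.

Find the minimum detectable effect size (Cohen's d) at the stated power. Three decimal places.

d ≈ 0.175

Need Φ(δ − 2.576) = 0.8, so δ = 2.576 + 0.842 = 3.417.
(Lower-tail contribution to power is negligible for δ > 0.)
δ = d·√n ⇒ d = δ/√n = 3.417/√383 = 0.1746.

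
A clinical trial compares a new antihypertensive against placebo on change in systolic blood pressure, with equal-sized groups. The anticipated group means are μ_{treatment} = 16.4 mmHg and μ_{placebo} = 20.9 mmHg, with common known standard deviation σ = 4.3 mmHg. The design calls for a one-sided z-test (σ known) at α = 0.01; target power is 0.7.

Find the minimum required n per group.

Standardized effect: d = |μ_{treatment} − μ_{placebo}| / σ = |16.4 − 20.9| / 4.3 = 1.0465
Set Φ(δ − 2.326) = 0.7; then δ − 2.326 = Φ⁻¹(0.7) = 0.524, giving δ = 2.851.
δ = d·√(n/2) ⇒ n = 2(δ/d)² = 2 × (2.851 / 1.0465)² = 14.84.
Round up to the next whole unit.

n = 15 per group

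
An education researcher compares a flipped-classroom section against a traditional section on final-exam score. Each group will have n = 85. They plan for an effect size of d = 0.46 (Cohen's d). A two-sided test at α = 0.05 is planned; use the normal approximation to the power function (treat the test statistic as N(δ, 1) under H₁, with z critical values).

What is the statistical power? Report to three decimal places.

Power ≈ 0.851

Noncentrality parameter: δ = d·√(n/2) = 0.46 × √(85/2) = 2.9988
Two-sided α = 0.05 → critical value z_{0.025} = 1.960.
Power = Φ(δ − 1.960) + Φ(−δ − 1.960) = Φ(1.039) + Φ(-4.959) = 0.8506 + 0.0000 = 0.8506.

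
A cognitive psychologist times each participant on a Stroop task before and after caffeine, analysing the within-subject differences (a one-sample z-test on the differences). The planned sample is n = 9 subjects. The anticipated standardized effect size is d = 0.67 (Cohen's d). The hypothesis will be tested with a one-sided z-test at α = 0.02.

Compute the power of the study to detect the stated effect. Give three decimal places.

Power ≈ 0.483

Noncentrality parameter: δ = d·√n = 0.67 × √9 = 2.0100
Critical value for a one-sided test at α = 0.02: z_α = 2.054.
Power = P(Z > 2.054 − δ) = Φ(-0.044) = 0.4826.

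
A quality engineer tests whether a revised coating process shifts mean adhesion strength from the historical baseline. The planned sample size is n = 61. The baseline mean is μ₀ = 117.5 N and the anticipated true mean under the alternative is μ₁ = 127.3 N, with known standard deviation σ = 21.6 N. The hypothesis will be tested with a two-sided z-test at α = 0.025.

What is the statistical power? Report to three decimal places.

Power ≈ 0.904

Standardized effect: d = |μ₁ − μ₀| / σ = |127.3 − 117.5| / 21.6 = 0.4537
Noncentrality parameter: δ = d·√n = 0.4537 × √61 = 3.5435
Two-sided α = 0.025 → critical value z_{0.0125} = 2.241.
Power = Φ(δ − 2.241) + Φ(−δ − 2.241) = Φ(1.302) + Φ(-5.785) = 0.9036 + 0.0000 = 0.9036.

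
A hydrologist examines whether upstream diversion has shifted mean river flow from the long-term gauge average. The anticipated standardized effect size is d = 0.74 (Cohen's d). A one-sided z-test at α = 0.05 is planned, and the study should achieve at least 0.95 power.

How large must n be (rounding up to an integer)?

n = 20

Set Φ(δ − 1.645) = 0.95; then δ − 1.645 = Φ⁻¹(0.95) = 1.645, giving δ = 3.290.
δ = d·√n ⇒ n = (δ/d)² = (3.290 / 0.74)² = 19.76.
Round up to the next whole unit.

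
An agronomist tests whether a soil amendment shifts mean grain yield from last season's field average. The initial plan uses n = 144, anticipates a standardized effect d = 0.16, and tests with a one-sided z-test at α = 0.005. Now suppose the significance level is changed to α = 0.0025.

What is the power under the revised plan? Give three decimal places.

Power ≈ 0.188

δ = d·√n = 0.16 × √144 = 1.9200 (unchanged). New critical value: z_{0.0025} = 2.807.
Revised power = P(Z > 2.807 − δ) = Φ(-0.887) = 0.1875.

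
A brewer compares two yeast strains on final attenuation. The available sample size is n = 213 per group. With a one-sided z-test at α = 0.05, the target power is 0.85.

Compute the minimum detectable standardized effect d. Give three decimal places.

d ≈ 0.260

Required noncentrality: δ = z_{0.05} + z_{0.15} = 1.645 + 1.036 = 2.681.
δ = d·√(n/2) ⇒ d = δ/√(n/2) = 2.681/√(213/2) = 0.2598.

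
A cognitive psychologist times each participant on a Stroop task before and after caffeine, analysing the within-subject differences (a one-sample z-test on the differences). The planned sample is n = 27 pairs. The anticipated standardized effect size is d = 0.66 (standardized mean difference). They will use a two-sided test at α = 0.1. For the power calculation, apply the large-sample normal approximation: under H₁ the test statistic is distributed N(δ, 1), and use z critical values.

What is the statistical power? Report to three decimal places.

Power ≈ 0.963

Noncentrality parameter: δ = d·√n = 0.66 × √27 = 3.4295
Two-sided α = 0.1 → critical value z_{0.05} = 1.645.
Power = Φ(δ − 1.645) + Φ(−δ − 1.645) = Φ(1.785) + Φ(-5.074) = 0.9628 + 0.0000 = 0.9628.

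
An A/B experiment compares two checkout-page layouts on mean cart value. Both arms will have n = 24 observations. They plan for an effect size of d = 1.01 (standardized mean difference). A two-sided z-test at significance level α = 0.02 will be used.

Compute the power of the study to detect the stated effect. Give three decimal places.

Power ≈ 0.879

Noncentrality parameter: δ = d·√(n/2) = 1.01 × √(24/2) = 3.4987
Critical value for a two-sided test at α = 0.02: z_{α/2} = 2.326.
Power = Φ(δ − 2.326) + Φ(−δ − 2.326) = Φ(1.172) + Φ(-5.825) = 0.8795 + 0.0000 = 0.8795.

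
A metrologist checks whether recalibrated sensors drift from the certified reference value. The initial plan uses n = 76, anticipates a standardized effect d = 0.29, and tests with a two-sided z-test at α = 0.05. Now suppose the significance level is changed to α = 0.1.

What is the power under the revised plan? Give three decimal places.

Power ≈ 0.811

δ = d·√n = 0.29 × √76 = 2.5282 (unchanged). New critical value: z_{0.05} = 1.645.
Revised power = Φ(δ − 1.645) + Φ(−δ − 1.645) = Φ(0.883) + Φ(-4.173) = 0.8115 + 0.0000 = 0.8115.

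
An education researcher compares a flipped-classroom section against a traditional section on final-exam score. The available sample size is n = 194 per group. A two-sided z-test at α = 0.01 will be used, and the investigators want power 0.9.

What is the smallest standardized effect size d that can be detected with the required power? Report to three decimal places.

Need Φ(δ − 2.576) = 0.9, so δ = 2.576 + 1.282 = 3.857.
(Lower-tail contribution to power is negligible for δ > 0.)
δ = d·√(n/2) ⇒ d = δ/√(n/2) = 3.857/√(194/2) = 0.3917.

d ≈ 0.392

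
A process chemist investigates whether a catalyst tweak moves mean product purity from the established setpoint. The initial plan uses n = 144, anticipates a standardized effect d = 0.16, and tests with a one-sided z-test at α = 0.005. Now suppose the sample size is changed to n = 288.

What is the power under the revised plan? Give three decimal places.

With n = 288: δ = d·√n = 0.16 × √288 = 2.7153. Critical value z_{0.005} = 2.576.
Revised power = P(Z > 2.576 − δ) = Φ(0.139) = 0.5555.

Power ≈ 0.555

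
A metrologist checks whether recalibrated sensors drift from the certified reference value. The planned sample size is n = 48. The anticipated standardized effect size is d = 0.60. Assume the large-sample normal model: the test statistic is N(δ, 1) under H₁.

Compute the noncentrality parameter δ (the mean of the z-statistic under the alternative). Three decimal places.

δ ≈ 4.157

The noncentrality parameter scales effect size by the design's sample-size factor: δ = d·√n = 0.60 × √48 = 4.1569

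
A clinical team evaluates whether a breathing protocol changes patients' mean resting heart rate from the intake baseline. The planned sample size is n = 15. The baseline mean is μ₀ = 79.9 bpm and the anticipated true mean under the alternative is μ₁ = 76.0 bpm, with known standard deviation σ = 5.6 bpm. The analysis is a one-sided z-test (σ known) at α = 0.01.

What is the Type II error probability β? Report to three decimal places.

β ≈ 0.355

Standardized effect: d = |μ₁ − μ₀| / σ = |76.0 − 79.9| / 5.6 = 0.6964
Noncentrality parameter: δ = d·√n = 0.6964 × √15 = 2.6973
Critical value for a one-sided test at α = 0.01: z_α = 2.326.
Power = Φ(δ − 2.326) = Φ(0.371) = 0.6446.
Type II error: β = 1 − power = 1 − 0.6446 = 0.3554.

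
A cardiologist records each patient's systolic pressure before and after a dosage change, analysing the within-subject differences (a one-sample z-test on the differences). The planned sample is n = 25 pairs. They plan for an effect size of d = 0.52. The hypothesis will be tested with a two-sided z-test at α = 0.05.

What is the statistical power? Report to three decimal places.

Power ≈ 0.739

Noncentrality parameter: δ = d·√n = 0.52 × √25 = 2.6000
Critical value for a two-sided test at α = 0.05: z_{α/2} = 1.960.
Power = Φ(δ − 1.960) + Φ(−δ − 1.960) = Φ(0.640) + Φ(-4.560) = 0.7389 + 0.0000 = 0.7389.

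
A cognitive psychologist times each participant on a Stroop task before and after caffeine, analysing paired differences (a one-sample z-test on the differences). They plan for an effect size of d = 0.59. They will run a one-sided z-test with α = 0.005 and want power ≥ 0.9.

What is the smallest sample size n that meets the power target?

n = 43

Set Φ(δ − 2.576) = 0.9; then δ − 2.576 = Φ⁻¹(0.9) = 1.282, giving δ = 3.857.
δ = d·√n ⇒ n = (δ/d)² = (3.857 / 0.59)² = 42.74.
Rounding up, n = 43.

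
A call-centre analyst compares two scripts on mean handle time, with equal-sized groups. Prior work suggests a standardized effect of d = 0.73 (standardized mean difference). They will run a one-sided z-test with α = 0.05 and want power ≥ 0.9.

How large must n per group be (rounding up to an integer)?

Set Φ(δ − 1.645) = 0.9; then δ − 1.645 = Φ⁻¹(0.9) = 1.282, giving δ = 2.926.
δ = d·√(n/2) ⇒ n = 2(δ/d)² = 2 × (2.926 / 0.73)² = 32.14.
Rounding up, n = 33 per group.

n = 33 per group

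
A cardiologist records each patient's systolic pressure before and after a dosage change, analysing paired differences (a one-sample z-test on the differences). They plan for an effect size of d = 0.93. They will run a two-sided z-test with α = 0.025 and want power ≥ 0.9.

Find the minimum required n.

n = 15

Set Φ(δ − 2.241) = 0.9; then δ − 2.241 = Φ⁻¹(0.9) = 1.282, giving δ = 3.523.
(The Φ(−δ − z_{α/2}) term is vanishingly small for δ > 0 and is dropped in the standard sample-size formula.)
δ = d·√n ⇒ n = (δ/d)² = (3.523 / 0.93)² = 14.35.
Round up to the next whole unit.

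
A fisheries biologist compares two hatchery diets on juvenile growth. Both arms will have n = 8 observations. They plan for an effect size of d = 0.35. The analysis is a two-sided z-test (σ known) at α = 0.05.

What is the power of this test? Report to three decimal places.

Power ≈ 0.108

Noncentrality parameter: λ = d·√(n/2) = 0.35 × √(8/2) = 0.7000
Critical value for a two-sided test at α = 0.05: z_{α/2} = 1.960.
Power = Φ(λ − 1.960) + Φ(−λ − 1.960) = Φ(-1.260) + Φ(-2.660) = 0.1038 + 0.0039 = 0.1077.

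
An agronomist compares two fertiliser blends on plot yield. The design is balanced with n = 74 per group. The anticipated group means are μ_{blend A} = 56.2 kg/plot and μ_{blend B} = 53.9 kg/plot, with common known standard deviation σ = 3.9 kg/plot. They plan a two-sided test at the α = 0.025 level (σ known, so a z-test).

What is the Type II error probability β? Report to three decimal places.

β ≈ 0.089

Standardized effect: d = |μ_{blend A} − μ_{blend B}| / σ = |56.2 − 53.9| / 3.9 = 0.5897
Noncentrality parameter: δ = d·√(n/2) = 0.5897 × √(74/2) = 3.5873
Two-sided α = 0.025 → critical value z_{0.0125} = 2.241.
Power = Φ(δ − 2.241) + Φ(−δ − 2.241) = Φ(1.346) + Φ(-5.829) = 0.9108 + 0.0000 = 0.9108.
Type II error: β = 1 − power = 1 − 0.9108 = 0.0892.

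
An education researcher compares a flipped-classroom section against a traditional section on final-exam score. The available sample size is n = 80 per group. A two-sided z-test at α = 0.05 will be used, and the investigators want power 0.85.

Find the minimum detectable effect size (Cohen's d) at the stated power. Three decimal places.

Required noncentrality: δ = z_{0.025} + z_{0.15} = 1.960 + 1.036 = 2.996.
(Lower-tail contribution to power is negligible for δ > 0.)
δ = d·√(n/2) ⇒ d = δ/√(n/2) = 2.996/√(80/2) = 0.4738.

d ≈ 0.474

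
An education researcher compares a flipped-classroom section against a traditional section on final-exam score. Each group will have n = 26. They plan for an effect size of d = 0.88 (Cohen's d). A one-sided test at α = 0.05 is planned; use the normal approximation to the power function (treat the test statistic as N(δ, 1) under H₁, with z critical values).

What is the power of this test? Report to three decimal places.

Noncentrality parameter: δ = d·√(n/2) = 0.88 × √(26/2) = 3.1729
Critical value for a one-sided test at α = 0.05: z_α = 1.645.
Power = P(Z > 1.645 − δ) = Φ(1.528) = 0.9367.

Power ≈ 0.937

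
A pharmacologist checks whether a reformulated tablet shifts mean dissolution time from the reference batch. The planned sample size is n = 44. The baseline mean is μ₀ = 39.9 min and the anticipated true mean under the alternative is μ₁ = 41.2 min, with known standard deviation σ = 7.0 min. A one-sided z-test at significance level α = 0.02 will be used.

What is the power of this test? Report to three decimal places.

Standardized effect: d = |μ₁ − μ₀| / σ = |41.2 − 39.9| / 7.0 = 0.1857
Noncentrality parameter: δ = d·√n = 0.1857 × √44 = 1.2319
One-sided α = 0.02 → critical value z_{0.02} = 2.054.
Power = P(Z > 2.054 − δ) = Φ(-0.822) = 0.2056.

Power ≈ 0.206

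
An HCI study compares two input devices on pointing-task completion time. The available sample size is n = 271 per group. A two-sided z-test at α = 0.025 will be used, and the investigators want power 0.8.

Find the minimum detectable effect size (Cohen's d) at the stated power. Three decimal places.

Required noncentrality: δ = z_{0.0125} + z_{0.20} = 2.241 + 0.842 = 3.083.
(Lower-tail contribution to power is negligible for δ > 0.)
δ = d·√(n/2) ⇒ d = δ/√(n/2) = 3.083/√(271/2) = 0.2649.

d ≈ 0.265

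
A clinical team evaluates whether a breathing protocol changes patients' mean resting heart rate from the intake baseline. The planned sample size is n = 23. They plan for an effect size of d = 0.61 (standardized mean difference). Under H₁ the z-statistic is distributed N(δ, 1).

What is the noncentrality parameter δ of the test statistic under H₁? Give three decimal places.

δ ≈ 2.925

The noncentrality parameter scales effect size by the design's sample-size factor: δ = d·√n = 0.61 × √23 = 2.9255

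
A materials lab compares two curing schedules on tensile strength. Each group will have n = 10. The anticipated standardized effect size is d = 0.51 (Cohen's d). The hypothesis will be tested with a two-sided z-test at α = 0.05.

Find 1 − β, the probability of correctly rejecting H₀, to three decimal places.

Power ≈ 0.207

Noncentrality parameter: δ = d·√(n/2) = 0.51 × √(10/2) = 1.1404
Two-sided α = 0.05 → critical value z_{0.025} = 1.960.
Power = Φ(δ − 1.960) + Φ(−δ − 1.960) = Φ(-0.820) + Φ(-3.100) = 0.2062 + 0.0010 = 0.2072.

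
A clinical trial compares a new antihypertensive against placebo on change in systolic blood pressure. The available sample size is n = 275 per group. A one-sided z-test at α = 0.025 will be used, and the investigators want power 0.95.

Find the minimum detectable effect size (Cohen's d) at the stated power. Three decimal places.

d ≈ 0.307

Need Φ(δ − 1.960) = 0.95, so δ = 1.960 + 1.645 = 3.605.
δ = d·√(n/2) ⇒ d = δ/√(n/2) = 3.605/√(275/2) = 0.3074.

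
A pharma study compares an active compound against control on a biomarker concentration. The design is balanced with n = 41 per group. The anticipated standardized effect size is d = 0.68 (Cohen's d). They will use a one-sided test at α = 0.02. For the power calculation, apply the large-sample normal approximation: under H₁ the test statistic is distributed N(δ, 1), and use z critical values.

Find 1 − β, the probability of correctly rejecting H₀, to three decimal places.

Power ≈ 0.847

Noncentrality parameter: δ = d·√(n/2) = 0.68 × √(41/2) = 3.0788
One-sided α = 0.02 → critical value z_{0.02} = 2.054.
Power = P(Z > 2.054 − δ) = Φ(1.025) = 0.8473.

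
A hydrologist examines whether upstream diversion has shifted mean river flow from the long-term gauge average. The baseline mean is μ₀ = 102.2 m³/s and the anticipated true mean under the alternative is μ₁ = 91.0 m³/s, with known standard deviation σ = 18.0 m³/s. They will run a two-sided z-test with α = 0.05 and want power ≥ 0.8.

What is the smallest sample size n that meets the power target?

Standardized effect: d = |μ₁ − μ₀| / σ = |91.0 − 102.2| / 18.0 = 0.6222
For power 0.8 need Φ(δ − z_{0.025}) = 0.8, so δ = z_{0.025} + z_{0.20} = 1.960 + 0.842 = 2.802.
(For δ > 0 the lower-tail rejection region contributes negligibly to power, so the one-term inversion is standard.)
δ = d·√n ⇒ n = (δ/d)² = (2.802 / 0.6222)² = 20.27.
Rounding up, n = 21.

n = 21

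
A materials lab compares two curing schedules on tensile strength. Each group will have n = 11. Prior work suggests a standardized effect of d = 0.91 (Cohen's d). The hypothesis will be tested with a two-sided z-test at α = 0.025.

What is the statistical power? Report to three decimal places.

Power ≈ 0.457

Noncentrality parameter: δ = d·√(n/2) = 0.91 × √(11/2) = 2.1341
Critical value for a two-sided test at α = 0.025: z_{α/2} = 2.241.
Power = Φ(δ − 2.241) + Φ(−δ − 2.241) = Φ(-0.107) + Φ(-4.376) = 0.4573 + 0.0000 = 0.4573.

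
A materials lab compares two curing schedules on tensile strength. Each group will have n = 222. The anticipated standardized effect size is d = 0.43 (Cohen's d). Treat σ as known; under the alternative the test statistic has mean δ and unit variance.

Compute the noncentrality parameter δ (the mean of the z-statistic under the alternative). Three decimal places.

δ = d·√(n/2) = 0.43 × √(222/2) = 4.5303

δ ≈ 4.530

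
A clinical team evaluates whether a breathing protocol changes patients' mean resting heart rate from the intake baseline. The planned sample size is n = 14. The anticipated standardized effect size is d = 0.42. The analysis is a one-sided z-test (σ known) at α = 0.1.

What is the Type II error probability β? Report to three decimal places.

β ≈ 0.386

Noncentrality parameter: δ = d·√n = 0.42 × √14 = 1.5715
One-sided α = 0.1 → critical value z_{0.1} = 1.282.
Power = Φ(δ − 1.282) = Φ(0.290) = 0.6141.
Type II error: β = 1 − power = 1 − 0.6141 = 0.3859.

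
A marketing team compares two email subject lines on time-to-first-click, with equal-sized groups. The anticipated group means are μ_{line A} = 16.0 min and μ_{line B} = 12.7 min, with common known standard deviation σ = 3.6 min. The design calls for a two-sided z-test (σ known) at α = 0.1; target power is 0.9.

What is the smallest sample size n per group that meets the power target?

n = 21 per group

Standardized effect: d = |μ_{line A} − μ_{line B}| / σ = |16.0 − 12.7| / 3.6 = 0.9167
Set Φ(δ − 1.645) = 0.9; then δ − 1.645 = Φ⁻¹(0.9) = 1.282, giving δ = 2.926.
(The Φ(−δ − z_{α/2}) term is vanishingly small for δ > 0 and is dropped in the standard sample-size formula.)
δ = d·√(n/2) ⇒ n = 2(δ/d)² = 2 × (2.926 / 0.9167)² = 20.38.
Rounding up, n = 21 per group.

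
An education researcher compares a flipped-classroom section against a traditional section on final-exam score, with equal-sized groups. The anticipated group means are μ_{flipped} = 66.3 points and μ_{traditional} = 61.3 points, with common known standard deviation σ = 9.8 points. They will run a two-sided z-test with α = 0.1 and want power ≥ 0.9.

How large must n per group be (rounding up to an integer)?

n = 66 per group

Standardized effect: d = |μ_{flipped} − μ_{traditional}| / σ = |66.3 − 61.3| / 9.8 = 0.5102
For power 0.9 need Φ(δ − z_{0.05}) = 0.9, so δ = z_{0.05} + z_{0.10} = 1.645 + 1.282 = 2.926.
(Ignoring the negligible lower-tail rejection probability gives the usual closed-form inversion.)
δ = d·√(n/2) ⇒ n = 2(δ/d)² = 2 × (2.926 / 0.5102)² = 65.80.
Round up to the next whole unit.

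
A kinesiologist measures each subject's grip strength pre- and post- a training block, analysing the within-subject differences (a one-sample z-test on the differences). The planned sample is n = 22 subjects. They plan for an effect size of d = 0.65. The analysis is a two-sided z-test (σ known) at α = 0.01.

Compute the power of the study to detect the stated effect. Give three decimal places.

Power ≈ 0.682

Noncentrality parameter: δ = d·√n = 0.65 × √22 = 3.0488
Critical value for a two-sided test at α = 0.01: z_{α/2} = 2.576.
Power = Φ(δ − 2.576) + Φ(−δ − 2.576) = Φ(0.473) + Φ(-5.625) = 0.6819 + 0.0000 = 0.6819.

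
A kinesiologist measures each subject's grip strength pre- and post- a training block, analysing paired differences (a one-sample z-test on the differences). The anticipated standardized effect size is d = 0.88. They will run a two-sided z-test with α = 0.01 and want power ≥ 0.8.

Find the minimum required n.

n = 16

Set Φ(δ − 2.576) = 0.8; then δ − 2.576 = Φ⁻¹(0.8) = 0.842, giving δ = 3.417.
(For δ > 0 the lower-tail rejection region contributes negligibly to power, so the one-term inversion is standard.)
δ = d·√n ⇒ n = (δ/d)² = (3.417 / 0.88)² = 15.08.
Rounding up, n = 16.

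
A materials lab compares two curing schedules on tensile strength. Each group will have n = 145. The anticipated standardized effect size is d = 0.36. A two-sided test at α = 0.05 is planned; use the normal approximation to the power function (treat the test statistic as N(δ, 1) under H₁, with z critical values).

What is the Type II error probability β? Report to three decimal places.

Noncentrality parameter: δ = d·√(n/2) = 0.36 × √(145/2) = 3.0653
Critical value for a two-sided test at α = 0.05: z_{α/2} = 1.960.
Power = Φ(δ − 1.960) + Φ(−δ − 1.960) = Φ(1.105) + Φ(-5.025) = 0.8655 + 0.0000 = 0.8655.
Type II error: β = 1 − power = 1 − 0.8655 = 0.1345.

β ≈ 0.135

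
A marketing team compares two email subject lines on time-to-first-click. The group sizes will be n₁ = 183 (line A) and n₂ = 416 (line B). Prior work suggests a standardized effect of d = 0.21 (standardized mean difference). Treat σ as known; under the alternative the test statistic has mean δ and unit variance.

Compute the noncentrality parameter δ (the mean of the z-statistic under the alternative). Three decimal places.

The noncentrality parameter scales effect size by the design's sample-size factor: δ = d / √(1/n₁ + 1/n₂) = 0.21 / √(1/183 + 1/416) = 2.3674

δ ≈ 2.367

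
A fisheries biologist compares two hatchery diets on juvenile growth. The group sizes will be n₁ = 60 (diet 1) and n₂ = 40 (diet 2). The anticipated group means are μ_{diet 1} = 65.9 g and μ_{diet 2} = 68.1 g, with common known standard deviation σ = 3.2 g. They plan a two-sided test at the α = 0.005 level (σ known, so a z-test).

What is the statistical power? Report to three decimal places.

Power ≈ 0.713

Standardized effect: d = |μ_{diet 1} − μ_{diet 2}| / σ = |65.9 − 68.1| / 3.2 = 0.6875
Noncentrality parameter: δ = d / √(1/n₁ + 1/n₂) = 0.6875 / √(1/60 + 1/40) = 3.3680
Two-sided α = 0.005 → critical value z_{0.0025} = 2.807.
Power = Φ(δ − 2.807) + Φ(−δ − 2.807) = Φ(0.561) + Φ(-6.175) = 0.7126 + 0.0000 = 0.7126.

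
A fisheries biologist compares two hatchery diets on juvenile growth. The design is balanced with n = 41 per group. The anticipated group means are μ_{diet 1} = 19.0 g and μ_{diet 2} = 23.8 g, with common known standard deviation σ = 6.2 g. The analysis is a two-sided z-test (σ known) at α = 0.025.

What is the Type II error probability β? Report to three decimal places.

Standardized effect: d = |μ_{diet 1} − μ_{diet 2}| / σ = |19.0 − 23.8| / 6.2 = 0.7742
Noncentrality parameter: δ = d·√(n/2) = 0.7742 × √(41/2) = 3.5053
Two-sided α = 0.025 → critical value z_{0.0125} = 2.241.
Power = Φ(δ − 2.241) + Φ(−δ − 2.241) = Φ(1.264) + Φ(-5.747) = 0.8969 + 0.0000 = 0.8969.
Type II error: β = 1 − power = 1 − 0.8969 = 0.1031.

β ≈ 0.103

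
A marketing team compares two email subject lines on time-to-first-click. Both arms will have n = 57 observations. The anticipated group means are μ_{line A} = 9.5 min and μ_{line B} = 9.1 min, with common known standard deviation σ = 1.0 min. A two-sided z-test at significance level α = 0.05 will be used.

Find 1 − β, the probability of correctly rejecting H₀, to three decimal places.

Power ≈ 0.570

Standardized effect: d = |μ_{line A} − μ_{line B}| / σ = |9.5 − 9.1| / 1.0 = 0.4000
Noncentrality parameter: δ = d·√(n/2) = 0.4000 × √(57/2) = 2.1354
Critical value for a two-sided test at α = 0.05: z_{α/2} = 1.960.
Power = Φ(δ − 1.960) + Φ(−δ − 1.960) = Φ(0.175) + Φ(-4.095) = 0.5696 + 0.0000 = 0.5697.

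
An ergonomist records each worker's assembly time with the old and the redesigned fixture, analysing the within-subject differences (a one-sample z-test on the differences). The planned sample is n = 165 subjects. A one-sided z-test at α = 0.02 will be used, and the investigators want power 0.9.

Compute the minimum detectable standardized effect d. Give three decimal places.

d ≈ 0.260

Need Φ(δ − 2.054) = 0.9, so δ = 2.054 + 1.282 = 3.335.
δ = d·√n ⇒ d = δ/√n = 3.335/√165 = 0.2597.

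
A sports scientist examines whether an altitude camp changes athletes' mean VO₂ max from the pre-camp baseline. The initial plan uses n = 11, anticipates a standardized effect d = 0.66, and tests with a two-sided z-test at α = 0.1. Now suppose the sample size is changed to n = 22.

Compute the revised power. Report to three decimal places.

With n = 22: δ = d·√n = 0.66 × √22 = 3.0957. Critical value z_{0.05} = 1.645.
Revised power = Φ(δ − 1.645) + Φ(−δ − 1.645) = Φ(1.451) + Φ(-4.741) = 0.9266 + 0.0000 = 0.9266.

Power ≈ 0.927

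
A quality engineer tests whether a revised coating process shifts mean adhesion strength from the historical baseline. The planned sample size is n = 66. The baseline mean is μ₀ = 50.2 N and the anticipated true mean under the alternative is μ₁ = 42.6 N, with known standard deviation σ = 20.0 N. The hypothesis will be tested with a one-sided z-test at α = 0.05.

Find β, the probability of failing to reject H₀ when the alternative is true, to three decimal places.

Standardized effect: d = |μ₁ − μ₀| / σ = |42.6 − 50.2| / 20.0 = 0.3800
Noncentrality parameter: δ = d·√n = 0.3800 × √66 = 3.0871
Critical value for a one-sided test at α = 0.05: z_α = 1.645.
Power = Φ(δ − 1.645) = Φ(1.442) = 0.9254.
Type II error: β = 1 − power = 1 − 0.9254 = 0.0746.

β ≈ 0.075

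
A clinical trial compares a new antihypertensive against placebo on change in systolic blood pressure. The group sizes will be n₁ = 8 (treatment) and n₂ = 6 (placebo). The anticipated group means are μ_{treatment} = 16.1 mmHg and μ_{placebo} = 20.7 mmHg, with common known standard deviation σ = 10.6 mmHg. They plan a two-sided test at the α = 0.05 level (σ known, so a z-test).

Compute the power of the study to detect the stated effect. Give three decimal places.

Power ≈ 0.127

Standardized effect: d = |μ_{treatment} − μ_{placebo}| / σ = |16.1 − 20.7| / 10.6 = 0.4340
Noncentrality parameter: δ = d / √(1/n₁ + 1/n₂) = 0.4340 / √(1/8 + 1/6) = 0.8035
Critical value for a two-sided test at α = 0.05: z_{α/2} = 1.960.
Power = Φ(δ − 1.960) + Φ(−δ − 1.960) = Φ(-1.156) + Φ(-2.764) = 0.1238 + 0.0029 = 0.1266.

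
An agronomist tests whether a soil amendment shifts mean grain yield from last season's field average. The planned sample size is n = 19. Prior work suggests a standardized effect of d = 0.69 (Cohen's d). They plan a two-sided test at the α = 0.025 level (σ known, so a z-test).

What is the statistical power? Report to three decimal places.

Power ≈ 0.778

Noncentrality parameter: δ = d·√n = 0.69 × √19 = 3.0076
Two-sided α = 0.025 → critical value z_{0.0125} = 2.241.
Power = Φ(δ − 2.241) + Φ(−δ − 2.241) = Φ(0.766) + Φ(-5.249) = 0.7782 + 0.0000 = 0.7782.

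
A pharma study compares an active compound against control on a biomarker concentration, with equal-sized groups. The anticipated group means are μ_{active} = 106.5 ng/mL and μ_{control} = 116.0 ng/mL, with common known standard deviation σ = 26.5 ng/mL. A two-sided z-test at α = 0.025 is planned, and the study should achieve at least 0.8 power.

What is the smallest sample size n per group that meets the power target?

n = 148 per group

Standardized effect: d = |μ_{active} − μ_{control}| / σ = |106.5 − 116.0| / 26.5 = 0.3585
Set Φ(δ − 2.241) = 0.8; then δ − 2.241 = Φ⁻¹(0.8) = 0.842, giving δ = 3.083.
(Ignoring the negligible lower-tail rejection probability gives the usual closed-form inversion.)
δ = d·√(n/2) ⇒ n = 2(δ/d)² = 2 × (3.083 / 0.3585)² = 147.92.
Rounding up, n = 148 per group.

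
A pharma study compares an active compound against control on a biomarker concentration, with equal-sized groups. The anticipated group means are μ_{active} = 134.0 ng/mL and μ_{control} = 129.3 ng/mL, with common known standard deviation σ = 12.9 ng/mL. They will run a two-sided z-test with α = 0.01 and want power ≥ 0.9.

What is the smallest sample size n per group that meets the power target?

n = 225 per group

Standardized effect: d = |μ_{active} − μ_{control}| / σ = |134.0 − 129.3| / 12.9 = 0.3643
Set Φ(δ − 2.576) = 0.9; then δ − 2.576 = Φ⁻¹(0.9) = 1.282, giving δ = 3.857.
(For δ > 0 the lower-tail rejection region contributes negligibly to power, so the one-term inversion is standard.)
δ = d·√(n/2) ⇒ n = 2(δ/d)² = 2 × (3.857 / 0.3643)² = 224.18.
Rounding up, n = 225 per group.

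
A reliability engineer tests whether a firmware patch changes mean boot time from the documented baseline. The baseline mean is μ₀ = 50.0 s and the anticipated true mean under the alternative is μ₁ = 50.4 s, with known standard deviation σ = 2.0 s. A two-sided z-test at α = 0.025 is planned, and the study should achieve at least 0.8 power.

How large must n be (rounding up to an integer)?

n = 238

Standardized effect: d = |μ₁ − μ₀| / σ = |50.4 − 50.0| / 2.0 = 0.2000
For power 0.8 need Φ(δ − z_{0.0125}) = 0.8, so δ = z_{0.0125} + z_{0.20} = 2.241 + 0.842 = 3.083.
(Ignoring the negligible lower-tail rejection probability gives the usual closed-form inversion.)
δ = d·√n ⇒ n = (δ/d)² = (3.083 / 0.2000)² = 237.63.
Rounding up, n = 238.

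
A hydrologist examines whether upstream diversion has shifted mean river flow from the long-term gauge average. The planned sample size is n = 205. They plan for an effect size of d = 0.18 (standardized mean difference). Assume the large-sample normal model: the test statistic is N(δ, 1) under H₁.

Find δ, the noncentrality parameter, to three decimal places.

δ = d·√n = 0.18 × √205 = 2.5772

δ ≈ 2.577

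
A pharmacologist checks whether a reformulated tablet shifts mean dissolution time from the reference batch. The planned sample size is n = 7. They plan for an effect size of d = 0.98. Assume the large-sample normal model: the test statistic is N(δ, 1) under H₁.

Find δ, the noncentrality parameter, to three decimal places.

δ ≈ 2.593

δ = d·√n = 0.98 × √7 = 2.5928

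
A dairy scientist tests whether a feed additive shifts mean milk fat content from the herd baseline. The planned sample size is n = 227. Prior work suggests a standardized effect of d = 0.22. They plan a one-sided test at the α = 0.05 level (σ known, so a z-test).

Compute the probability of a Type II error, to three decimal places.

Noncentrality parameter: δ = d·√n = 0.22 × √227 = 3.3146
One-sided α = 0.05 → critical value z_{0.05} = 1.645.
Power = Φ(δ − 1.645) = Φ(1.670) = 0.9525.
Type II error: β = 1 − power = 1 − 0.9525 = 0.0475.

β ≈ 0.047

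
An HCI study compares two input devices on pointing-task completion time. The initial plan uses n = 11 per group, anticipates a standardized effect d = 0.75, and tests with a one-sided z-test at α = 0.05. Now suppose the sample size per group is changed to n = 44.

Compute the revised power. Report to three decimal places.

Power ≈ 0.969

With n = 44 per group: δ = d·√(n/2) = 0.75 × √(44/2) = 3.5178. Critical value z_{0.05} = 1.645.
Revised power = Φ(δ − 1.645) = Φ(1.873) = 0.9695.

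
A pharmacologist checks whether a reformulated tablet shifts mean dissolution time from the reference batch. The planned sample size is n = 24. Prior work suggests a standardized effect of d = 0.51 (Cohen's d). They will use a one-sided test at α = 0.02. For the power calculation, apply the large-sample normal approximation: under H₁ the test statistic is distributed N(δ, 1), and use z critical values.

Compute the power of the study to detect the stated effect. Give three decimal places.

Power ≈ 0.672

Noncentrality parameter: δ = d·√n = 0.51 × √24 = 2.4985
One-sided α = 0.02 → critical value z_{0.02} = 2.054.
Power = Φ(δ − 2.054) = Φ(0.445) = 0.6717.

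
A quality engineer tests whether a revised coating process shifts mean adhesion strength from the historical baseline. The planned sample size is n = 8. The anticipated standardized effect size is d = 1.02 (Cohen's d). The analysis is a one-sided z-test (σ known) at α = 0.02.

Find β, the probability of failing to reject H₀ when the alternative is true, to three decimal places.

β ≈ 0.203

Noncentrality parameter: λ = d·√n = 1.02 × √8 = 2.8850
Critical value for a one-sided test at α = 0.02: z_α = 2.054.
Power = Φ(λ − 2.054) = Φ(0.831) = 0.7971.
Type II error: β = 1 − power = 1 − 0.7971 = 0.2029.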